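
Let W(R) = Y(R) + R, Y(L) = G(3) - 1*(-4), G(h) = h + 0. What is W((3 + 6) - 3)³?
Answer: 2197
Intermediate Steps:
G(h) = h
Y(L) = 7 (Y(L) = 3 - 1*(-4) = 3 + 4 = 7)
W(R) = 7 + R
W((3 + 6) - 3)³ = (7 + ((3 + 6) - 3))³ = (7 + (9 - 3))³ = (7 + 6)³ = 13³ = 2197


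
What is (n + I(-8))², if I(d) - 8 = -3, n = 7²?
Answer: 2916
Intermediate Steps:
n = 49
I(d) = 5 (I(d) = 8 - 3 = 5)
(n + I(-8))² = (49 + 5)² = 54² = 2916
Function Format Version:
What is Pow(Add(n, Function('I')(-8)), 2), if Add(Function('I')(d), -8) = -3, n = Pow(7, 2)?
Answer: 2916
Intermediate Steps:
n = 49
Function('I')(d) = 5 (Function('I')(d) = Add(8, -3) = 5)
Pow(Add(n, Function('I')(-8)), 2) = Pow(Add(49, 5), 2) = Pow(54, 2) = 2916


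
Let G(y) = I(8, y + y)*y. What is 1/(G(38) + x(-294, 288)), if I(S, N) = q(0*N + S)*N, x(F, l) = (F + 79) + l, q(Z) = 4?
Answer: 1/11625 ≈ 8.6021e-5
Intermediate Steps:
x(F, l) = 79 + F + l (x(F, l) = (79 + F) + l = 79 + F + l)
I(S, N) = 4*N
G(y) = 8*y² (G(y) = (4*(y + y))*y = (4*(2*y))*y = (8*y)*y = 8*y²)
1/(G(38) + x(-294, 288)) = 1/(8*38² + (79 - 294 + 288)) = 1/(8*1444 + 73) = 1/(11552 + 73) = 1/11625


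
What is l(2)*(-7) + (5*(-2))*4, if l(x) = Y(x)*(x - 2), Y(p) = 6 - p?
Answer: -40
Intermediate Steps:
l(x) = (-2 + x)*(6 - x) (l(x) = (6 - x)*(x - 2) = (6 - x)*(-2 + x) = (-2 + x)*(6 - x))
l(2)*(-7) + (5*(-2))*4 = -(-6 + 2)*(-2 + 2)*(-7) + (5*(-2))*4 = -1*(-4)*0*(-7) - 10*4 = 0*(-7) - 40 = 0 - 40 = -40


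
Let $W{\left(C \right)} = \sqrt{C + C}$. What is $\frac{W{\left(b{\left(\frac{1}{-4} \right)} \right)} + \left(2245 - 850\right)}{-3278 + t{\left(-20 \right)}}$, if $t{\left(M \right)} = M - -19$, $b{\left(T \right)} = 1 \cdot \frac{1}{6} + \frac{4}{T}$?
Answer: $- \frac{465}{1093} - \frac{i \sqrt{285}}{9837} \approx -0.42543 - 0.0017162 i$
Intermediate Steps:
$b{\left(T \right)} = \frac{1}{6} + \frac{4}{T}$ ($b{\left(T \right)} = 1 \cdot \frac{1}{6} + \frac{4}{T} = \frac{1}{6} + \frac{4}{T}$)
$W{\left(C \right)} = \sqrt{2} \sqrt{C}$ ($W{\left(C \right)} = \sqrt{2 C} = \sqrt{2} \sqrt{C}$)
$t{\left(M \right)} = 19 + M$ ($t{\left(M \right)} = M + 19 = 19 + M$)
$\frac{W{\left(b{\left(\frac{1}{-4} \right)} \right)} + \left(2245 - 850\right)}{-3278 + t{\left(-20 \right)}} = \frac{\sqrt{2} \sqrt{\frac{24 + \frac{1}{-4}}{6 \frac{1}{-4}}} + \left(2245 - 850\right)}{-3278 + \left(19 - 20\right)} = \frac{\sqrt{2} \sqrt{\frac{24 - \frac{1}{4}}{6 \left(- \frac{1}{4}\right)}} + \left(2245 - 850\right)}{-3278 - 1} = \frac{\sqrt{2} \sqrt{\frac{1}{6} \left(-4\right) \frac{95}{4}} + 1395}{-3279} = \left(\sqrt{2} \sqrt{- \frac{95}{6}} + 1395\right) \left(- \frac{1}{3279}\right) = \left(\sqrt{2} \frac{i \sqrt{570}}{6} + 1395\right) \left(- \frac{1}{3279}\right) = \left(\frac{i \sqrt{285}}{3} + 1395\right) \left(- \frac{1}{3279}\right) = \left(1395 + \frac{i \sqrt{285}}{3}\right) \left(- \frac{1}{3279}\right) = - \frac{465}{1093} - \frac{i \sqrt{285}}{9837}$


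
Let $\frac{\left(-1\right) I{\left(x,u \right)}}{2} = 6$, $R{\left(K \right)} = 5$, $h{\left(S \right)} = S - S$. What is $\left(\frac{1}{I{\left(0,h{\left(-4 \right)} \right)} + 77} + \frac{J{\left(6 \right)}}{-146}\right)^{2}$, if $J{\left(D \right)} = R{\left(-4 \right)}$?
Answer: $\frac{32041}{90060100} \approx 0.00035577$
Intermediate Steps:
$h{\left(S \right)} = 0$
$J{\left(D \right)} = 5$
$I{\left(x,u \right)} = -12$ ($I{\left(x,u \right)} = \left(-2\right) 6 = -12$)
$\left(\frac{1}{I{\left(0,h{\left(-4 \right)} \right)} + 77} + \frac{J{\left(6 \right)}}{-146}\right)^{2} = \left(\frac{1}{-12 + 77} + \frac{5}{-146}\right)^{2} = \left(\frac{1}{65} + 5 \left(- \frac{1}{146}\right)\right)^{2} = \left(\frac{1}{65} - \frac{5}{146}\right)^{2} = \left(- \frac{179}{9490}\right)^{2} = \frac{32041}{90060100}$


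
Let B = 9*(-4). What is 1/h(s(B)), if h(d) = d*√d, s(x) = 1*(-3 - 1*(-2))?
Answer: I ≈ 1.0*I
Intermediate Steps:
B = -36
s(x) = -1 (s(x) = 1*(-3 + 2) = 1*(-1) = -1)
h(d) = d^(3/2)
1/h(s(B)) = 1/((-1)^(3/2)) = 1/(-I) = I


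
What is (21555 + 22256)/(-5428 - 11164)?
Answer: -43811/16592 ≈ -2.6405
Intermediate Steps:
(21555 + 22256)/(-5428 - 11164) = 43811/(-16592) = 43811*(-1/16592) = -43811/16592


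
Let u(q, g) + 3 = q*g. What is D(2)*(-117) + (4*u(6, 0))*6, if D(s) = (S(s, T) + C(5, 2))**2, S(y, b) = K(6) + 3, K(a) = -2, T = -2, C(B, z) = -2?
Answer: -189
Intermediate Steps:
u(q, g) = -3 + g*q (u(q, g) = -3 + q*g = -3 + g*q)
S(y, b) = 1 (S(y, b) = -2 + 3 = 1)
D(s) = 1 (D(s) = (1 - 2)**2 = (-1)**2 = 1)
D(2)*(-117) + (4*u(6, 0))*6 = 1*(-117) + (4*(-3 + 0*6))*6 = -117 + (4*(-3 + 0))*6 = -117 + (4*(-3))*6 = -117 - 12*6 = -117 - 72 = -189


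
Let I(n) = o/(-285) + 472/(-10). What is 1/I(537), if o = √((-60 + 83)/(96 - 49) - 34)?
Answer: -20021060/944994207 + 475*I*√329/944994207 ≈ -0.021186 + 9.1172e-6*I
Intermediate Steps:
o = 15*I*√329/47 (o = √(23/47 - 34) = √(-1575/47) = 15*I*√329/47 ≈ 5.7888*I)
I(n) = -236/5 - I*√329/893 (I(n) = (15*I*√329/47)/(-285) + 472/(-10) = (15*I*√329/47)*(-1/285) + 472*(-⅒) = -I*√329/893 - 236/5 = -236/5 - I*√329/893)
1/I(537) = 1/(-236/5 - I*√329/893)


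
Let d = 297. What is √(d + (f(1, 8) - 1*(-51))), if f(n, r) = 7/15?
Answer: √78405/15 ≈ 18.667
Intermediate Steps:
f(n, r) = 7/15 (f(n, r) = 7*(1/15) = 7/15)
√(d + (f(1, 8) - 1*(-51))) = √(297 + (7/15 - 1*(-51))) = √(297 + (7/15 + 51)) = √(297 + 772/15) = √(5227/15) = √78405/15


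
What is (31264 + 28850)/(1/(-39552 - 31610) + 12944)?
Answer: 1425944156/307040309 ≈ 4.6442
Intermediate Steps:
(31264 + 28850)/(1/(-39552 - 31610) + 12944) = 60114/(1/(-71162) + 12944) = 60114/(-1/71162 + 12944) = 60114/(921120927/71162) = 60114*(71162/921120927) = 1425944156/307040309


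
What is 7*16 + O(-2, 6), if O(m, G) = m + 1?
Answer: 111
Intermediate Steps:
O(m, G) = 1 + m
7*16 + O(-2, 6) = 7*16 + (1 - 2) = 112 - 1 = 111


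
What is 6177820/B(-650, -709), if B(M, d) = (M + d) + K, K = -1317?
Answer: -1544455/669 ≈ -2308.6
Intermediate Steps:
B(M, d) = -1317 + M + d (B(M, d) = (M + d) - 1317 = -1317 + M + d)
6177820/B(-650, -709) = 6177820/(-1317 - 650 - 709) = 6177820/(-2676) = 6177820*(-1/2676) = -1544455/669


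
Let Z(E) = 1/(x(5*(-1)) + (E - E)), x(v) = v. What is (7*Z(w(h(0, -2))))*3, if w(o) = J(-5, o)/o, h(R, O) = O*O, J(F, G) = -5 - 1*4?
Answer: -21/5 ≈ -4.2000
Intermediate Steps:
J(F, G) = -9 (J(F, G) = -5 - 4 = -9)
h(R, O) = O**2
w(o) = -9/o
Z(E) = -1/5 (Z(E) = 1/(5*(-1) + (E - E)) = 1/(-5 + 0) = 1/(-5) = -1/5)
(7*Z(w(h(0, -2))))*3 = (7*(-1/5))*3 = -7/5*3 = -21/5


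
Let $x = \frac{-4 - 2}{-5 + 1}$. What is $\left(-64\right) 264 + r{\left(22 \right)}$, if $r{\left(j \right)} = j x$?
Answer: $-16863$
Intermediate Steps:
$x = \frac{3}{2}$ ($x = - \frac{6}{-4} = \left(-6\right) \left(- \frac{1}{4}\right) = \frac{3}{2} \approx 1.5$)
$r{\left(j \right)} = \frac{3 j}{2}$ ($r{\left(j \right)} = j \frac{3}{2} = \frac{3 j}{2}$)
$\left(-64\right) 264 + r{\left(22 \right)} = \left(-64\right) 264 + \frac{3}{2} \cdot 22 = -16896 + 33 = -16863$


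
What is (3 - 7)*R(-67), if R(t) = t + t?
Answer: 536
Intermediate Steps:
R(t) = 2*t
(3 - 7)*R(-67) = (3 - 7)*(2*(-67)) = -4*(-134) = 536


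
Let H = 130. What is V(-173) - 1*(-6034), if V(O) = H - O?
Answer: 6337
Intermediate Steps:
V(O) = 130 - O
V(-173) - 1*(-6034) = (130 - 1*(-173)) - 1*(-6034) = (130 + 173) + 6034 = 303 + 6034 = 6337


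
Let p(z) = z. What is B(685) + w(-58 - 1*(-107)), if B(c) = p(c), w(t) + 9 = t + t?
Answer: 774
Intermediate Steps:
w(t) = -9 + 2*t (w(t) = -9 + (t + t) = -9 + 2*t)
B(c) = c
B(685) + w(-58 - 1*(-107)) = 685 + (-9 + 2*(-58 - 1*(-107))) = 685 + (-9 + 2*(-58 + 107)) = 685 + (-9 + 2*49) = 685 + (-9 + 98) = 685 + 89 = 774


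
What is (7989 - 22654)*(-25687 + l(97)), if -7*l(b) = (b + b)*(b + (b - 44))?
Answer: 437664355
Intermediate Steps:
l(b) = -2*b*(-44 + 2*b)/7 (l(b) = -(b + b)*(b + (b - 44))/7 = -2*b*(b + (-44 + b))/7 = -2*b*(-44 + 2*b)/7)
(7989 - 22654)*(-25687 + l(97)) = (7989 - 22654)*(-25687 + (4/7)*97*(22 - 1*97)) = -14665*(-25687 + (4/7)*97*(22 - 97)) = -14665*(-25687 + (4/7)*97*(-75)) = -14665*(-25687 - 29100/7) = -14665*(-208909/7) = 437664355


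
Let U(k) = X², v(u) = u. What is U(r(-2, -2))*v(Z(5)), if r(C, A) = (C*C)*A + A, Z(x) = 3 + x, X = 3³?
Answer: 5832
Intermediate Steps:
X = 27
r(C, A) = A + A*C² (r(C, A) = C²*A + A = A*C² + A = A + A*C²)
U(k) = 729 (U(k) = 27² = 729)
U(r(-2, -2))*v(Z(5)) = 729*(3 + 5) = 729*8 = 5832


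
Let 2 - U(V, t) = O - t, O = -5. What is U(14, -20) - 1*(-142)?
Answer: 129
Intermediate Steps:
U(V, t) = 7 + t (U(V, t) = 2 - (-5 - t) = 2 + (5 + t) = 7 + t)
U(14, -20) - 1*(-142) = (7 - 20) - 1*(-142) = -13 + 142 = 129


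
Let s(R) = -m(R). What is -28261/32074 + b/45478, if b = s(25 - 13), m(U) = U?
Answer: -642819323/729330686 ≈ -0.88138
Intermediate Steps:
s(R) = -R
b = -12 (b = -(25 - 13) = -1*12 = -12)
-28261/32074 + b/45478 = -28261/32074 - 12/45478 = -28261*1/32074 - 12*1/45478 = -28261/32074 - 6/22739 = -642819323/729330686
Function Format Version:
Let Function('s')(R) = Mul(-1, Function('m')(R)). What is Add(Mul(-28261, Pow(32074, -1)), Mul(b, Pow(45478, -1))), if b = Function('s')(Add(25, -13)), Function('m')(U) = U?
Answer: Rational(-642819323, 729330686) ≈ -0.88138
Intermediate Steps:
Function('s')(R) = Mul(-1, R)
b = -12 (b = Mul(-1, Add(25, -13)) = Mul(-1, 12) = -12)
Add(Mul(-28261, Pow(32074, -1)), Mul(b, Pow(45478, -1))) = Add(Mul(-28261, Pow(32074, -1)), Mul(-12, Pow(45478, -1))) = Add(Mul(-28261, Rational(1, 32074)), Mul(-12, Rational(1, 45478))) = Add(Rational(-28261, 32074), Rational(-6, 22739)) = Rational(-642819323, 729330686)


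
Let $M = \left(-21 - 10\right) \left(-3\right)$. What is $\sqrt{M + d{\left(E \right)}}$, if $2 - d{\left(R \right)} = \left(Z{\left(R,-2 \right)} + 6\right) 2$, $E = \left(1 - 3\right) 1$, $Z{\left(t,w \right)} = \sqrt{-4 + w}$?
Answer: $\sqrt{83 - 2 i \sqrt{6}} \approx 9.1144 - 0.26875 i$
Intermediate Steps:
$M = 93$ ($M = \left(-31\right) \left(-3\right) = 93$)
$E = -2$ ($E = \left(-2\right) 1 = -2$)
$d{\left(R \right)} = -10 - 2 i \sqrt{6}$ ($d{\left(R \right)} = 2 - \left(\sqrt{-4 - 2} + 6\right) 2 = 2 - \left(\sqrt{-6} + 6\right) 2 = 2 - \left(i \sqrt{6} + 6\right) 2 = 2 - \left(6 + i \sqrt{6}\right) 2 = 2 - \left(12 + 2 i \sqrt{6}\right) = -10 - 2 i \sqrt{6}$)
$\sqrt{M + d{\left(E \right)}} = \sqrt{93 - \left(10 + 2 i \sqrt{6}\right)} = \sqrt{83 - 2 i \sqrt{6}}$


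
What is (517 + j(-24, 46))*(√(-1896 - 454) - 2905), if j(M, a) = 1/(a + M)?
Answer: -33044375/22 + 56875*I*√94/22 ≈ -1.502e+6 + 25065.0*I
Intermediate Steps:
j(M, a) = 1/(M + a)
(517 + j(-24, 46))*(√(-1896 - 454) - 2905) = (517 + 1/(-24 + 46))*(√(-1896 - 454) - 2905) = (517 + 1/22)*(√(-2350) - 2905) = (517 + 1/22)*(5*I*√94 - 2905) = 11375*(-2905 + 5*I*√94)/22 = -33044375/22 + 56875*I*√94/22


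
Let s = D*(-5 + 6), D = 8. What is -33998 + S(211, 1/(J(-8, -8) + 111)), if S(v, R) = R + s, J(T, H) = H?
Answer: -3500969/103 ≈ -33990.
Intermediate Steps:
s = 8 (s = 8*(-5 + 6) = 8*1 = 8)
S(v, R) = 8 + R (S(v, R) = R + 8 = 8 + R)
-33998 + S(211, 1/(J(-8, -8) + 111)) = -33998 + (8 + 1/(-8 + 111)) = -33998 + (8 + 1/103) = -33998 + 825/103 = -3500969/103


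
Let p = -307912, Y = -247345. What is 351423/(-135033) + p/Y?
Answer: -15114813613/11133245795 ≈ -1.3576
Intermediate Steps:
351423/(-135033) + p/Y = 351423/(-135033) - 307912/(-247345) = 351423*(-1/135033) - 307912*(-1/247345) = -117141/45011 + 307912/247345 = -15114813613/11133245795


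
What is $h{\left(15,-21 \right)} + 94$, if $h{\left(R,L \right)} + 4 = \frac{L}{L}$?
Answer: $91$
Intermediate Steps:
$h{\left(R,L \right)} = -3$ ($h{\left(R,L \right)} = -4 + \frac{L}{L} = -4 + 1 = -3$)
$h{\left(15,-21 \right)} + 94 = -3 + 94 = 91$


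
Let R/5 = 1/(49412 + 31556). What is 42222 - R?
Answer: 3418630891/80968 ≈ 42222.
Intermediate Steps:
R = 5/80968 (R = 5/(49412 + 31556) = 5/80968 ≈ 6.1753e-5)
42222 - R = 42222 - 1*5/80968 = 42222 - 5/80968 = 3418630891/80968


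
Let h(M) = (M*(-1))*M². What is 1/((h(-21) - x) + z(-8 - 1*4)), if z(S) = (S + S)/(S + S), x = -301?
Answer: 1/9563 ≈ 0.00010457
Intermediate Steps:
h(M) = -M³ (h(M) = (-M)*M² = -M³)
z(S) = 1 (z(S) = (2*S)/((2*S)) = (2*S)*(1/(2*S)) = 1)
1/((h(-21) - x) + z(-8 - 1*4)) = 1/((-1*(-21)³ - 1*(-301)) + 1) = 1/((-1*(-9261) + 301) + 1) = 1/((9261 + 301) + 1) = 1/(9562 + 1) = 1/9563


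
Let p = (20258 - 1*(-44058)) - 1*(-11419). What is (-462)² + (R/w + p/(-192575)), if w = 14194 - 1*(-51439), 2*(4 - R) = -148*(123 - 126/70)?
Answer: 539554832997121/2527854995 ≈ 2.1344e+5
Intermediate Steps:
p = 75735 (p = (20258 + 44058) + 11419 = 64316 + 11419 = 75735)
R = 44864/5 (R = 4 - (-74)*(123 - 126/70) = 4 - (-74)*(123 - 126*1/70) = 4 - (-74)*(123 - 9/5) = 4 - (-74)*606/5 = 4 - ½*(-89688/5) = 4 + 44844/5 = 44864/5 ≈ 8972.8)
w = 65633 (w = 14194 + 51439 = 65633)
(-462)² + (R/w + p/(-192575)) = (-462)² + ((44864/5)/65633 + 75735/(-192575)) = 213444 + ((44864/5)*(1/65633) + 75735*(-1/192575)) = 213444 + (44864/328165 - 15147/38515) = 213444 - 648555659/2527854995 = 539554832997121/2527854995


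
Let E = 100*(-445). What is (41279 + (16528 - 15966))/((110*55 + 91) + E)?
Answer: -41841/38359 ≈ -1.0908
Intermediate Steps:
E = -44500
(41279 + (16528 - 15966))/((110*55 + 91) + E) = (41279 + (16528 - 15966))/((110*55 + 91) - 44500) = (41279 + 562)/((6050 + 91) - 44500) = 41841/(6141 - 44500) = 41841/(-38359) = 41841*(-1/38359) = -41841/38359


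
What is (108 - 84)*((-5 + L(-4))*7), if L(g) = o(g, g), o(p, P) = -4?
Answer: -1512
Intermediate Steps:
L(g) = -4
(108 - 84)*((-5 + L(-4))*7) = (108 - 84)*((-5 - 4)*7) = 24*(-9*7) = 24*(-63) = -1512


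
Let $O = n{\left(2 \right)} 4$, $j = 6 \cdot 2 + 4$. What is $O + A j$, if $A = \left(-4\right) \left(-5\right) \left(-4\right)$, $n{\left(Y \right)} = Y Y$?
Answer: $-1264$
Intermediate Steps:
$n{\left(Y \right)} = Y^{2}$
$j = 16$ ($j = 12 + 4 = 16$)
$O = 16$ ($O = 2^{2} \cdot 4 = 4 \cdot 4 = 16$)
$A = -80$ ($A = 20 \left(-4\right) = -80$)
$O + A j = 16 - 1280 = -1264$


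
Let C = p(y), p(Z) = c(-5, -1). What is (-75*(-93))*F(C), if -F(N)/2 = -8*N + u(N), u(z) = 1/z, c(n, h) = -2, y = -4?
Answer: -216225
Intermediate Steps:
p(Z) = -2
C = -2
F(N) = -2/N + 16*N (F(N) = -2*(-8*N + 1/N) = -2*(1/N - 8*N) = -2/N + 16*N)
(-75*(-93))*F(C) = (-75*(-93))*(-2/(-2) + 16*(-2)) = 6975*(-2*(-1/2) - 32) = 6975*(1 - 32) = 6975*(-31) = -216225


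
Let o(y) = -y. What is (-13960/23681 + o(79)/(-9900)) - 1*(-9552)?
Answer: 2239252695599/234441900 ≈ 9551.4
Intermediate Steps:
(-13960/23681 + o(79)/(-9900)) - 1*(-9552) = (-13960/23681 - 1*79/(-9900)) - 1*(-9552) = (-13960*1/23681 - 79*(-1/9900)) + 9552 = (-13960/23681 + 79/9900) + 9552 = -136333201/234441900 + 9552 = 2239252695599/234441900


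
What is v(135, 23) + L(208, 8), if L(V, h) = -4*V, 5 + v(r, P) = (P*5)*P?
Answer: 1808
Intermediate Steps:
v(r, P) = -5 + 5*P**2 (v(r, P) = -5 + (P*5)*P = -5 + (5*P)*P = -5 + 5*P**2)
v(135, 23) + L(208, 8) = (-5 + 5*23**2) - 4*208 = (-5 + 5*529) - 832 = (-5 + 2645) - 832 = 2640 - 832 = 1808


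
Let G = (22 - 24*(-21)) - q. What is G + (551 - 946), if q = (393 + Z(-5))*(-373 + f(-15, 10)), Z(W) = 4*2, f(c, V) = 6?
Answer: 147298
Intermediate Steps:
Z(W) = 8
q = -147167 (q = (393 + 8)*(-373 + 6) = 401*(-367) = -147167)
G = 147693 (G = (22 - 24*(-21)) - 1*(-147167) = (22 + 504) + 147167 = 526 + 147167 = 147693)
G + (551 - 946) = 147693 + (551 - 946) = 147693 - 395 = 147298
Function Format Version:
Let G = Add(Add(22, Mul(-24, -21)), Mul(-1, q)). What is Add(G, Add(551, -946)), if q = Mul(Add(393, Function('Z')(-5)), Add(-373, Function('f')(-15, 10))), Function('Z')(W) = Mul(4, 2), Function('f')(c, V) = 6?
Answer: 147298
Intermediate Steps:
Function('Z')(W) = 8
q = -147167 (q = Mul(Add(393, 8), Add(-373, 6)) = Mul(401, -367) = -147167)
G = 147693 (G = Add(Add(22, Mul(-24, -21)), Mul(-1, -147167)) = Add(Add(22, 504), 147167) = Add(526, 147167) = 147693)
Add(G, Add(551, -946)) = Add(147693, Add(551, -946)) = Add(147693, -395) = 147298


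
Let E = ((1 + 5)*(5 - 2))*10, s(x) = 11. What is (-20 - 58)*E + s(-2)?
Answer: -14029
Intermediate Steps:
E = 180 (E = (6*3)*10 = 18*10 = 180)
(-20 - 58)*E + s(-2) = (-20 - 58)*180 + 11 = -78*180 + 11 = -14040 + 11 = -14029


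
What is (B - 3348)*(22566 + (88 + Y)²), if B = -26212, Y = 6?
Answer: -928243120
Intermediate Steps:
(B - 3348)*(22566 + (88 + Y)²) = (-26212 - 3348)*(22566 + (88 + 6)²) = -29560*(22566 + 94²) = -29560*(22566 + 8836) = -29560*31402 = -928243120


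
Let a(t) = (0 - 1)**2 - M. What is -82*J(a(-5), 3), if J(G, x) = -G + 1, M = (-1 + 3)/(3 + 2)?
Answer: -164/5 ≈ -32.800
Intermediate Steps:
M = 2/5 ≈ 0.40000
a(t) = 3/5 (a(t) = (0 - 1)**2 - 1*2/5 = (-1)**2 - 2/5 = 1 - 2/5 = 3/5)
J(G, x) = 1 - G
-82*J(a(-5), 3) = -82*(1 - 1*3/5) = -82*(1 - 3/5) = -82*2/5 = -164/5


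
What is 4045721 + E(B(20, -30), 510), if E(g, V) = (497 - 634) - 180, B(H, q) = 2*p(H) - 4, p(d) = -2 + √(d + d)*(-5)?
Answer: 4045404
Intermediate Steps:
p(d) = -2 - 5*√2*√d (p(d) = -2 + √(2*d)*(-5) = -2 + (√2*√d)*(-5) = -2 - 5*√2*√d)
B(H, q) = -8 - 10*√2*√H (B(H, q) = 2*(-2 - 5*√2*√H) - 4 = (-4 - 10*√2*√H) - 4 = -8 - 10*√2*√H)
E(g, V) = -317 (E(g, V) = -137 - 180 = -317)
4045721 + E(B(20, -30), 510) = 4045721 - 317 = 4045404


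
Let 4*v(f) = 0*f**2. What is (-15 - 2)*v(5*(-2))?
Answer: 0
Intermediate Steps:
v(f) = 0 (v(f) = (0*f**2)/4 = (1/4)*0 = 0)
(-15 - 2)*v(5*(-2)) = (-15 - 2)*0 = -17*0 = 0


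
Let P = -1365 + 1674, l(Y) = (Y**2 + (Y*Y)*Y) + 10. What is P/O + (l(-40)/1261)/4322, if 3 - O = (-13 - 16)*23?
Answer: 821130839/1825764070 ≈ 0.44975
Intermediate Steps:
O = 670 (O = 3 - (-13 - 16)*23 = 3 - (-29)*23 = 3 - 1*(-667) = 3 + 667 = 670)
l(Y) = 10 + Y**2 + Y**3 (l(Y) = (Y**2 + Y**2*Y) + 10 = (Y**2 + Y**3) + 10 = 10 + Y**2 + Y**3)
P = 309
P/O + (l(-40)/1261)/4322 = 309/670 + ((10 + (-40)**2 + (-40)**3)/1261)/4322 = 309*(1/670) + ((10 + 1600 - 64000)*(1/1261))*(1/4322) = 309/670 - 62390*1/1261*(1/4322) = 309/670 - 62390/1261*1/4322 = 309/670 - 31195/2725021 = 821130839/1825764070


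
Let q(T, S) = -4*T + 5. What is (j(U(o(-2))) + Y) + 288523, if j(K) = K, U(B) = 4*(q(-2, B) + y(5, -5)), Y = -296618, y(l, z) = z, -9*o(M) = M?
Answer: -8063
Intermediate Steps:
o(M) = -M/9
q(T, S) = 5 - 4*T
U(B) = 32 (U(B) = 4*((5 - 4*(-2)) - 5) = 4*((5 + 8) - 5) = 4*(13 - 5) = 4*8 = 32)
(j(U(o(-2))) + Y) + 288523 = (32 - 296618) + 288523 = -296586 + 288523 = -8063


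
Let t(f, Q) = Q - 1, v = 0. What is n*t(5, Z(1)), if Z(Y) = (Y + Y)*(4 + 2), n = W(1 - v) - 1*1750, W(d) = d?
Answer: -19239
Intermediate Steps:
n = -1749 (n = (1 - 1*0) - 1*1750 = (1 + 0) - 1750 = 1 - 1750 = -1749)
Z(Y) = 12*Y (Z(Y) = (2*Y)*6 = 12*Y)
t(f, Q) = -1 + Q
n*t(5, Z(1)) = -1749*(-1 + 12*1) = -1749*(-1 + 12) = -1749*11 = -19239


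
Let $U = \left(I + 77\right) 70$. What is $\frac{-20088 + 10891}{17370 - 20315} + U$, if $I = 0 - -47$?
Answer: $\frac{25571797}{2945} \approx 8683.1$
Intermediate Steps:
$I = 47$ ($I = 0 + 47 = 47$)
$U = 8680$ ($U = \left(47 + 77\right) 70 = 124 \cdot 70 = 8680$)
$\frac{-20088 + 10891}{17370 - 20315} + U = \frac{-20088 + 10891}{17370 - 20315} + 8680 = - \frac{9197}{-2945} + 8680 = \left(-9197\right) \left(- \frac{1}{2945}\right) + 8680 = \frac{9197}{2945} + 8680 = \frac{25571797}{2945}$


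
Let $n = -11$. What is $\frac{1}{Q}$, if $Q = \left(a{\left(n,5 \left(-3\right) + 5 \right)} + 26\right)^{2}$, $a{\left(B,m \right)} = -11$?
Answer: $\frac{1}{225} \approx 0.0044444$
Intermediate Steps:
$Q = 225$ ($Q = \left(-11 + 26\right)^{2} = 15^{2} = 225$)
$\frac{1}{Q} = \frac{1}{225}$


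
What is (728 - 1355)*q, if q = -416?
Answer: 260832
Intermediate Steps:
(728 - 1355)*q = (728 - 1355)*(-416) = -627*(-416) = 260832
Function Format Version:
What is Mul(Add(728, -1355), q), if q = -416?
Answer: 260832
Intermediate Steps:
Mul(Add(728, -1355), q) = Mul(Add(728, -1355), -416) = Mul(-627, -416) = 260832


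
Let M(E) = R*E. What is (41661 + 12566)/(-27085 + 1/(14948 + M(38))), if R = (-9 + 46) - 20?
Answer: -845615838/422363489 ≈ -2.0021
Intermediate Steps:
R = 17 (R = 37 - 20 = 17)
M(E) = 17*E
(41661 + 12566)/(-27085 + 1/(14948 + M(38))) = (41661 + 12566)/(-27085 + 1/(14948 + 17*38)) = 54227/(-27085 + 1/(14948 + 646)) = 54227/(-27085 + 1/15594) = 54227/(-422363489/15594) = 54227*(-15594/422363489) = -845615838/422363489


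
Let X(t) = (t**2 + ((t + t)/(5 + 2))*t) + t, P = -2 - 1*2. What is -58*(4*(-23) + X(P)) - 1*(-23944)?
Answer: 198232/7 ≈ 28319.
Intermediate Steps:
P = -4 (P = -2 - 2 = -4)
X(t) = t + 9*t**2/7 (X(t) = (t**2 + ((2*t)/7)*t) + t = (t**2 + ((2*t)*(1/7))*t) + t = (t**2 + (2*t/7)*t) + t = (t**2 + 2*t**2/7) + t = 9*t**2/7 + t = t + 9*t**2/7)
-58*(4*(-23) + X(P)) - 1*(-23944) = -58*(4*(-23) + (1/7)*(-4)*(7 + 9*(-4))) - 1*(-23944) = -58*(-92 + (1/7)*(-4)*(7 - 36)) + 23944 = -58*(-92 + (1/7)*(-4)*(-29)) + 23944 = -58*(-92 + 116/7) + 23944 = -58*(-528/7) + 23944 = 30624/7 + 23944 = 198232/7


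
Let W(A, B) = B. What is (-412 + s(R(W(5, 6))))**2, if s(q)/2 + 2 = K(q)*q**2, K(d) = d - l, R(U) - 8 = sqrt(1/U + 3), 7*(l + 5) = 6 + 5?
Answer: 6037145563/2646 + 29906848*sqrt(114)/147 ≈ 4.4538e+6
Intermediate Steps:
l = -24/7 (l = -5 + (6 + 5)/7 = -5 + (1/7)*11 = -5 + 11/7 = -24/7 ≈ -3.4286)
R(U) = 8 + sqrt(3 + 1/U) (R(U) = 8 + sqrt(1/U + 3) = 8 + sqrt(3 + 1/U))
K(d) = 24/7 + d (K(d) = d - 1*(-24/7) = d + 24/7 = 24/7 + d)
s(q) = -4 + 2*q**2*(24/7 + q) (s(q) = -4 + 2*((24/7 + q)*q**2) = -4 + 2*(q**2*(24/7 + q)) = -4 + 2*q**2*(24/7 + q))
(-412 + s(R(W(5, 6))))**2 = (-412 + (-4 + (8 + sqrt(3 + 1/6))**2*(48/7 + 2*(8 + sqrt(3 + 1/6)))))**2 = (-412 + (-4 + (8 + sqrt(19/6))**2*(48/7 + 2*(8 + sqrt(19/6)))))**2 = (-412 + (-4 + (8 + sqrt(114)/6)**2*(48/7 + 2*(8 + sqrt(114)/6))))**2 = (-412 + (-4 + (8 + sqrt(114)/6)**2*(48/7 + (16 + sqrt(114)/3))))**2 = (-412 + (-4 + (8 + sqrt(114)/6)**2*(160/7 + sqrt(114)/3)))**2 = (-416 + (8 + sqrt(114)/6)**2*(160/7 + sqrt(114)/3))**2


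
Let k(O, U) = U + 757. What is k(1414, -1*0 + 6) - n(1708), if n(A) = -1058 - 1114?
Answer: 2935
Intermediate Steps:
k(O, U) = 757 + U
n(A) = -2172
k(1414, -1*0 + 6) - n(1708) = (757 + (-1*0 + 6)) - 1*(-2172) = (757 + (0 + 6)) + 2172 = (757 + 6) + 2172 = 763 + 2172 = 2935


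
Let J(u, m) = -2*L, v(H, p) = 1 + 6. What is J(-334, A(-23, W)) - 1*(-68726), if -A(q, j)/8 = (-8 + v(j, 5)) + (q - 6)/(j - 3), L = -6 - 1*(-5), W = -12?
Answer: 68728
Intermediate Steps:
v(H, p) = 7
L = -1 (L = -6 + 5 = -1)
A(q, j) = 8 - 8*(-6 + q)/(-3 + j) (A(q, j) = -8*((-8 + 7) + (q - 6)/(j - 3)) = -8*(-1 + (-6 + q)/(-3 + j)) = 8 - 8*(-6 + q)/(-3 + j))
J(u, m) = 2 (J(u, m) = -2*(-1) = 2)
J(-334, A(-23, W)) - 1*(-68726) = 2 - 1*(-68726) = 2 + 68726 = 68728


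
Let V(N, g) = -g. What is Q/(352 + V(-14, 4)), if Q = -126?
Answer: -21/58 ≈ -0.36207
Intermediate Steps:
Q/(352 + V(-14, 4)) = -126/(352 - 1*4) = -126/(352 - 4) = -126/348 = -126*1/348 = -21/58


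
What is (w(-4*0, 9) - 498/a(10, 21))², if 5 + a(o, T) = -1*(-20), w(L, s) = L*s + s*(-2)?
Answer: 65536/25 ≈ 2621.4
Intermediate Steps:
w(L, s) = -2*s + L*s (w(L, s) = L*s - 2*s = -2*s + L*s)
a(o, T) = 15 (a(o, T) = -5 - 1*(-20) = -5 + 20 = 15)
(w(-4*0, 9) - 498/a(10, 21))² = (9*(-2 - 4*0) - 498/15)² = (9*(-2 + 0) - 498*1/15)² = (9*(-2) - 166/5)² = (-18 - 166/5)² = (-256/5)² = 65536/25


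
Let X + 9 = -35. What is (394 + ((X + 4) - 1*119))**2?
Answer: 55225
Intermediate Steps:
X = -44 (X = -9 - 35 = -44)
(394 + ((X + 4) - 1*119))**2 = (394 + ((-44 + 4) - 1*119))**2 = (394 + (-40 - 119))**2 = (394 - 159)**2 = 235**2 = 55225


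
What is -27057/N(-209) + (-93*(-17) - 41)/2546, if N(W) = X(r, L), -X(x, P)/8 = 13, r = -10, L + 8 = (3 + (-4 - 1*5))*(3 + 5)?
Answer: 34523641/132392 ≈ 260.77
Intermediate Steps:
L = -56 (L = -8 + (3 + (-4 - 1*5))*(3 + 5) = -8 + (3 + (-4 - 5))*8 = -8 + (3 - 9)*8 = -8 - 6*8 = -8 - 48 = -56)
X(x, P) = -104 (X(x, P) = -8*13 = -104)
N(W) = -104
-27057/N(-209) + (-93*(-17) - 41)/2546 = -27057/(-104) + (-93*(-17) - 41)/2546 = -27057*(-1/104) + (1581 - 41)*(1/2546) = 27057/104 + 1540*(1/2546) = 27057/104 + 770/1273 = 34523641/132392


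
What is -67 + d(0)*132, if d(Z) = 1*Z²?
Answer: -67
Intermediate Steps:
d(Z) = Z²
-67 + d(0)*132 = -67 + 0²*132 = -67 + 0*132 = -67 + 0 = -67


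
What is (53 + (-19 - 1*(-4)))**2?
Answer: 1444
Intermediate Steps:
(53 + (-19 - 1*(-4)))**2 = (53 + (-19 + 4))**2 = (53 - 15)**2 = 38**2 = 1444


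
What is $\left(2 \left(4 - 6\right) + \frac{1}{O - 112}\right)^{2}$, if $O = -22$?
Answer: $\frac{288369}{17956} \approx 16.06$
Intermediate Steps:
$\left(2 \left(4 - 6\right) + \frac{1}{O - 112}\right)^{2} = \left(2 \left(4 - 6\right) + \frac{1}{-22 - 112}\right)^{2} = \left(2 \left(-2\right) + \frac{1}{-134}\right)^{2} = \left(-4 - \frac{1}{134}\right)^{2} = \left(- \frac{537}{134}\right)^{2} = \frac{288369}{17956}$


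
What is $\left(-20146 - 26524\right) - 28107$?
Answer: $-74777$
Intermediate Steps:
$\left(-20146 - 26524\right) - 28107 = -46670 - 28107 = -74777$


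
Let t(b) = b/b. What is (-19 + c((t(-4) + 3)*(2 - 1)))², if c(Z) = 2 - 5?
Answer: 484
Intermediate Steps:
t(b) = 1
c(Z) = -3
(-19 + c((t(-4) + 3)*(2 - 1)))² = (-19 - 3)² = (-22)² = 484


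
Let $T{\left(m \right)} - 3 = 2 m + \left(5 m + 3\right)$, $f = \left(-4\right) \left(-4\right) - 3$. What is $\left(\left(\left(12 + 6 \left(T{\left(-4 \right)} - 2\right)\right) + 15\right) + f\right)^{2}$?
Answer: $10816$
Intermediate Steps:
$f = 13$ ($f = 16 - 3 = 13$)
$T{\left(m \right)} = 6 + 7 m$ ($T{\left(m \right)} = 3 + \left(2 m + \left(5 m + 3\right)\right) = 3 + \left(2 m + \left(3 + 5 m\right)\right) = 3 + \left(3 + 7 m\right) = 6 + 7 m$)
$\left(\left(\left(12 + 6 \left(T{\left(-4 \right)} - 2\right)\right) + 15\right) + f\right)^{2} = \left(\left(\left(12 + 6 \left(\left(6 + 7 \left(-4\right)\right) - 2\right)\right) + 15\right) + 13\right)^{2} = \left(\left(\left(12 + 6 \left(\left(6 - 28\right) - 2\right)\right) + 15\right) + 13\right)^{2} = \left(\left(\left(12 + 6 \left(-22 - 2\right)\right) + 15\right) + 13\right)^{2} = \left(\left(\left(12 + 6 \left(-24\right)\right) + 15\right) + 13\right)^{2} = \left(\left(\left(12 - 144\right) + 15\right) + 13\right)^{2} = \left(\left(-132 + 15\right) + 13\right)^{2} = \left(-117 + 13\right)^{2} = \left(-104\right)^{2} = 10816$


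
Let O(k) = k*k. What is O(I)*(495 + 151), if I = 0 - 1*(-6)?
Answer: 23256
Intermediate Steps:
I = 6 (I = 0 + 6 = 6)
O(k) = k²
O(I)*(495 + 151) = 6²*(495 + 151) = 36*646 = 23256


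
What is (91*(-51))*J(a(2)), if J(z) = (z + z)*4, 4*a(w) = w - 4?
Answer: 18564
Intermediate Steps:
a(w) = -1 + w/4 (a(w) = (w - 4)/4 = (-4 + w)/4 = -1 + w/4)
J(z) = 8*z (J(z) = (2*z)*4 = 8*z)
(91*(-51))*J(a(2)) = (91*(-51))*(8*(-1 + (1/4)*2)) = -37128*(-1 + 1/2) = -37128*(-1)/2 = -4641*(-4) = 18564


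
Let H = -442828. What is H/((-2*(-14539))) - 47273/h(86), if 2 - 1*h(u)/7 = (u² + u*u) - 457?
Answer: -3075340841/208387487 ≈ -14.758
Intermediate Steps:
h(u) = 3213 - 14*u² (h(u) = 14 - 7*((u² + u*u) - 457) = 14 - 7*((u² + u²) - 457) = 14 - 7*(2*u² - 457) = 14 - 7*(-457 + 2*u²) = 14 + (3199 - 14*u²) = 3213 - 14*u²)
H/((-2*(-14539))) - 47273/h(86) = -442828/((-2*(-14539))) - 47273/(3213 - 14*86²) = -442828/29078 - 47273/(3213 - 14*7396) = -442828*1/29078 - 47273/(3213 - 103544) = -221414/14539 - 47273/(-100331) = -221414/14539 - 47273*(-1/100331) = -221414/14539 + 47273/100331 = -3075340841/208387487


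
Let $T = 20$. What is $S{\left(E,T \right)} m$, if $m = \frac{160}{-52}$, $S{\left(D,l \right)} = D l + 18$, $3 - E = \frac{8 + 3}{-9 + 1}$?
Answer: $- \frac{4220}{13} \approx -324.62$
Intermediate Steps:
$E = \frac{35}{8}$ ($E = 3 - \frac{8 + 3}{-9 + 1} = 3 - \frac{11}{-8} = 3 - 11 \left(- \frac{1}{8}\right) = 3 - - \frac{11}{8} = 3 + \frac{11}{8} = \frac{35}{8} \approx 4.375$)
$S{\left(D,l \right)} = 18 + D l$
$m = - \frac{40}{13}$ ($m = 160 \left(- \frac{1}{52}\right) = - \frac{40}{13} \approx -3.0769$)
$S{\left(E,T \right)} m = \left(18 + \frac{35}{8} \cdot 20\right) \left(- \frac{40}{13}\right) = \left(18 + \frac{175}{2}\right) \left(- \frac{40}{13}\right) = \frac{211}{2} \left(- \frac{40}{13}\right) = - \frac{4220}{13}$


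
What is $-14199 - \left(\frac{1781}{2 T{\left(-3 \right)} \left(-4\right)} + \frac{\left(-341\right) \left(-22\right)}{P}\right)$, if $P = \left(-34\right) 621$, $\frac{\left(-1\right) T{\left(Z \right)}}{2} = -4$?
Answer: $- \frac{9574483871}{675648} \approx -14171.0$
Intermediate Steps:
$T{\left(Z \right)} = 8$ ($T{\left(Z \right)} = \left(-2\right) \left(-4\right) = 8$)
$P = -21114$
$-14199 - \left(\frac{1781}{2 T{\left(-3 \right)} \left(-4\right)} + \frac{\left(-341\right) \left(-22\right)}{P}\right) = -14199 - \left(\frac{1781}{2 \cdot 8 \left(-4\right)} + \frac{\left(-341\right) \left(-22\right)}{-21114}\right) = -14199 - \left(\frac{1781}{16 \left(-4\right)} + 7502 \left(- \frac{1}{21114}\right)\right) = -14199 - \left(\frac{1781}{-64} - \frac{3751}{10557}\right) = -14199 - \left(1781 \left(- \frac{1}{64}\right) - \frac{3751}{10557}\right) = -14199 - \left(- \frac{1781}{64} - \frac{3751}{10557}\right) = -14199 - - \frac{19042081}{675648} = -14199 + \frac{19042081}{675648} = - \frac{9574483871}{675648}$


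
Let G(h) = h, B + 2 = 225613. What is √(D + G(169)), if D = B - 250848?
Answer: 2*I*√6267 ≈ 158.33*I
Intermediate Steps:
B = 225611 (B = -2 + 225613 = 225611)
D = -25237 (D = 225611 - 250848 = -25237)
√(D + G(169)) = √(-25237 + 169) = √(-25068) = 2*I*√6267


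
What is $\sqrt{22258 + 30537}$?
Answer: $\sqrt{52795} \approx 229.77$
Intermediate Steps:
$\sqrt{22258 + 30537} = \sqrt{52795}$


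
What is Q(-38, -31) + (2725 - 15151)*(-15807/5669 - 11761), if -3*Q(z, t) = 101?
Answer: 2486028838079/17007 ≈ 1.4618e+8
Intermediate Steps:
Q(z, t) = -101/3 (Q(z, t) = -1/3*101 = -101/3)
Q(-38, -31) + (2725 - 15151)*(-15807/5669 - 11761) = -101/3 + (2725 - 15151)*(-15807/5669 - 11761) = -101/3 - 12426*(-15807*1/5669 - 11761) = -101/3 - 12426*(-15807/5669 - 11761) = -101/3 - 12426*(-66688916/5669) = -101/3 + 828676470216/5669 = 2486028838079/17007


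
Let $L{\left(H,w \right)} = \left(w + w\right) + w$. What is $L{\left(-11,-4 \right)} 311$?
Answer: $-3732$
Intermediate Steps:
$L{\left(H,w \right)} = 3 w$ ($L{\left(H,w \right)} = 2 w + w = 3 w$)
$L{\left(-11,-4 \right)} 311 = 3 \left(-4\right) 311 = \left(-12\right) 311 = -3732$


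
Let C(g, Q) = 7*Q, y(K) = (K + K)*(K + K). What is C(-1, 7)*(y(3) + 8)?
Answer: 2156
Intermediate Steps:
y(K) = 4*K² (y(K) = (2*K)*(2*K) = 4*K²)
C(-1, 7)*(y(3) + 8) = (7*7)*(4*3² + 8) = 49*(4*9 + 8) = 49*(36 + 8) = 49*44 = 2156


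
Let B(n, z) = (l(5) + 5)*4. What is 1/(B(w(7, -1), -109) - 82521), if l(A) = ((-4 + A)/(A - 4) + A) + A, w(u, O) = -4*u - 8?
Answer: -1/82457 ≈ -1.2128e-5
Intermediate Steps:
w(u, O) = -8 - 4*u
l(A) = 1 + 2*A (l(A) = ((-4 + A)/(-4 + A) + A) + A = (1 + A) + A = 1 + 2*A)
B(n, z) = 64 (B(n, z) = ((1 + 2*5) + 5)*4 = ((1 + 10) + 5)*4 = (11 + 5)*4 = 16*4 = 64)
1/(B(w(7, -1), -109) - 82521) = 1/(64 - 82521) = 1/(-82457) = -1/82457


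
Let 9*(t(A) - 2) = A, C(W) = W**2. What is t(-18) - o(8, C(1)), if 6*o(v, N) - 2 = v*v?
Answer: -11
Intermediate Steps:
o(v, N) = 1/3 + v**2/6 (o(v, N) = 1/3 + (v*v)/6 = 1/3 + v**2/6)
t(A) = 2 + A/9
t(-18) - o(8, C(1)) = (2 + (1/9)*(-18)) - (1/3 + (1/6)*8**2) = (2 - 2) - (1/3 + (1/6)*64) = 0 - (1/3 + 32/3) = 0 - 1*11 = 0 - 11 = -11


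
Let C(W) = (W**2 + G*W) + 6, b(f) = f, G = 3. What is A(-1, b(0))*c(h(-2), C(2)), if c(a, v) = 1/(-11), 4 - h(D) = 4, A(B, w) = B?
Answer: 1/11 ≈ 0.090909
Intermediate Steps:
C(W) = 6 + W**2 + 3*W (C(W) = (W**2 + 3*W) + 6 = 6 + W**2 + 3*W)
h(D) = 0 (h(D) = 4 - 1*4 = 4 - 4 = 0)
c(a, v) = -1/11
A(-1, b(0))*c(h(-2), C(2)) = -1*(-1/11) = 1/11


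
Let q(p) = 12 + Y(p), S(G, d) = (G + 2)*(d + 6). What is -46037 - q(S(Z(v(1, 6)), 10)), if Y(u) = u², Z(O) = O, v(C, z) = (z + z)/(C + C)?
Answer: -62433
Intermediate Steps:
v(C, z) = z/C (v(C, z) = (2*z)/((2*C)) = (2*z)*(1/(2*C)) = z/C)
S(G, d) = (2 + G)*(6 + d)
q(p) = 12 + p²
-46037 - q(S(Z(v(1, 6)), 10)) = -46037 - (12 + (12 + 2*10 + 6*(6/1) + (6/1)*10)²) = -46037 - (12 + (12 + 20 + 6*(6*1) + (6*1)*10)²) = -46037 - (12 + (12 + 20 + 6*6 + 6*10)²) = -46037 - (12 + (12 + 20 + 36 + 60)²) = -46037 - (12 + 128²) = -46037 - (12 + 16384) = -46037 - 1*16396 = -46037 - 16396 = -62433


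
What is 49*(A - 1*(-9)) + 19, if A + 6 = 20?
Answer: 1146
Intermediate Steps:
A = 14 (A = -6 + 20 = 14)
49*(A - 1*(-9)) + 19 = 49*(14 - 1*(-9)) + 19 = 49*(14 + 9) + 19 = 49*23 + 19 = 1127 + 19 = 1146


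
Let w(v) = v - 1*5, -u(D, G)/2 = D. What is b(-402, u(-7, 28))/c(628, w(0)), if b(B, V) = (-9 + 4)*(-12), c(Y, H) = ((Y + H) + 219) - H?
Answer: 60/847 ≈ 0.070838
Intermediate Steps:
u(D, G) = -2*D
w(v) = -5 + v (w(v) = v - 5 = -5 + v)
c(Y, H) = 219 + Y (c(Y, H) = ((H + Y) + 219) - H = (219 + H + Y) - H = 219 + Y)
b(B, V) = 60 (b(B, V) = -5*(-12) = 60)
b(-402, u(-7, 28))/c(628, w(0)) = 60/(219 + 628) = 60/847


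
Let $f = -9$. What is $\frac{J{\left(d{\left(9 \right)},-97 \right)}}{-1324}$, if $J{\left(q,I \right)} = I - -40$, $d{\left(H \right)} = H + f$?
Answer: $\frac{57}{1324} \approx 0.043051$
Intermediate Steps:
$d{\left(H \right)} = -9 + H$ ($d{\left(H \right)} = H - 9 = -9 + H$)
$J{\left(q,I \right)} = 40 + I$ ($J{\left(q,I \right)} = I + 40 = 40 + I$)
$\frac{J{\left(d{\left(9 \right)},-97 \right)}}{-1324} = \frac{40 - 97}{-1324} = \left(-57\right) \left(- \frac{1}{1324}\right) = \frac{57}{1324}$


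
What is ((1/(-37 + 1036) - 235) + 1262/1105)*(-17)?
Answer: 258153482/64935 ≈ 3975.6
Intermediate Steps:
((1/(-37 + 1036) - 235) + 1262/1105)*(-17) = ((1/999 - 235) + 1262*(1/1105))*(-17) = ((1/999 - 235) + 1262/1105)*(-17) = (-234764/999 + 1262/1105)*(-17) = -258153482/1103895*(-17) = 258153482/64935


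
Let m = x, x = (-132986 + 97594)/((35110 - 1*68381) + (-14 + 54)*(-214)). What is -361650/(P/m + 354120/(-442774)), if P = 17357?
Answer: -2833646625801600/160734126377609 ≈ -17.629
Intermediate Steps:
x = 35392/41831 (x = -35392/((35110 - 68381) + 40*(-214)) = -35392/(-33271 - 8560) = -35392/(-41831) = -35392*(-1/41831) = 35392/41831 ≈ 0.84607)
m = 35392/41831 ≈ 0.84607
-361650/(P/m + 354120/(-442774)) = -361650/(17357/(35392/41831) + 354120/(-442774)) = -361650/(17357*(41831/35392) + 354120*(-1/442774)) = -361650/(726060667/35392 - 177060/221387) = -361650/160734126377609/7835328704 = -361650*7835328704/160734126377609 = -2833646625801600/160734126377609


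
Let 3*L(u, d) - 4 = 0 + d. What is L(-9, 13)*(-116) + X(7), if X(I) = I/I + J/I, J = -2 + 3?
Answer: -13780/21 ≈ -656.19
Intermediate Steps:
J = 1
L(u, d) = 4/3 + d/3 (L(u, d) = 4/3 + (0 + d)/3 = 4/3 + d/3)
X(I) = 1 + 1/I (X(I) = I/I + 1/I = 1 + 1/I)
L(-9, 13)*(-116) + X(7) = (4/3 + (⅓)*13)*(-116) + (1 + 7)/7 = (4/3 + 13/3)*(-116) + (⅐)*8 = (17/3)*(-116) + 8/7 = -1972/3 + 8/7 = -13780/21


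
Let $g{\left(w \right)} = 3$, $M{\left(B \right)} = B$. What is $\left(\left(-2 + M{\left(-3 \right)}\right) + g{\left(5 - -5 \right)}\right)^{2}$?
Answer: $4$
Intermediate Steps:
$\left(\left(-2 + M{\left(-3 \right)}\right) + g{\left(5 - -5 \right)}\right)^{2} = \left(\left(-2 - 3\right) + 3\right)^{2} = \left(-5 + 3\right)^{2} = \left(-2\right)^{2} = 4$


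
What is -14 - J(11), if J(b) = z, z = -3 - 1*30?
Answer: 19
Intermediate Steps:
z = -33 (z = -3 - 30 = -33)
J(b) = -33
-14 - J(11) = -14 - 1*(-33) = -14 + 33 = 19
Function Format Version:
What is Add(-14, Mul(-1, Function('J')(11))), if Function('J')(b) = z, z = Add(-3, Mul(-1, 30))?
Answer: 19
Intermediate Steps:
z = -33 (z = Add(-3, -30) = -33)
Function('J')(b) = -33
Add(-14, Mul(-1, Function('J')(11))) = Add(-14, Mul(-1, -33)) = Add(-14, 33) = 19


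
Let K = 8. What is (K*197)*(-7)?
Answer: -11032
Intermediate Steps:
(K*197)*(-7) = (8*197)*(-7) = 1576*(-7) = -11032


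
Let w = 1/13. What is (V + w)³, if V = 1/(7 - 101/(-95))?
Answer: 8012006001/987452845912 ≈ 0.0081138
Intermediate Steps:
V = 95/766 (V = 1/(7 - 101*(-1/95)) = 1/(7 + 101/95) = 1/(766/95) = 95/766 ≈ 0.12402)
w = 1/13 ≈ 0.076923
(V + w)³ = (95/766 + 1/13)³ = (2001/9958)³ = 8012006001/987452845912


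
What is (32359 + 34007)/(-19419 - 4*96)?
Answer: -22122/6601 ≈ -3.3513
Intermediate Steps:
(32359 + 34007)/(-19419 - 4*96) = 66366/(-19419 - 384) = 66366/(-19803) = 66366*(-1/19803) = -22122/6601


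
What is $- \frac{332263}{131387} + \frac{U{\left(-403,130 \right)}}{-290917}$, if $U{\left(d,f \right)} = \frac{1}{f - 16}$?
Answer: $- \frac{207912245677}{82214889702} \approx -2.5289$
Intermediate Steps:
$U{\left(d,f \right)} = \frac{1}{-16 + f}$
$- \frac{332263}{131387} + \frac{U{\left(-403,130 \right)}}{-290917} = - \frac{332263}{131387} + \frac{1}{\left(-16 + 130\right) \left(-290917\right)} = \left(-332263\right) \frac{1}{131387} + \frac{1}{114} \left(- \frac{1}{290917}\right) = - \frac{332263}{131387} + \frac{1}{114} \left(- \frac{1}{290917}\right) = - \frac{332263}{131387} - \frac{1}{33164538} = - \frac{207912245677}{82214889702}$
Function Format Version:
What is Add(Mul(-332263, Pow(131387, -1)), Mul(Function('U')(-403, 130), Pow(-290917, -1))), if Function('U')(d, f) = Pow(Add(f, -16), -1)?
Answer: Rational(-207912245677, 82214889702) ≈ -2.5289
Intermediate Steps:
Function('U')(d, f) = Pow(Add(-16, f), -1)
Add(Mul(-332263, Pow(131387, -1)), Mul(Function('U')(-403, 130), Pow(-290917, -1))) = Add(Mul(-332263, Pow(131387, -1)), Mul(Pow(Add(-16, 130), -1), Pow(-290917, -1))) = Add(Mul(-332263, Rational(1, 131387)), Mul(Pow(114, -1), Rational(-1, 290917))) = Add(Rational(-332263, 131387), Mul(Rational(1, 114), Rational(-1, 290917))) = Add(Rational(-332263, 131387), Rational(-1, 33164538)) = Rational(-207912245677, 82214889702)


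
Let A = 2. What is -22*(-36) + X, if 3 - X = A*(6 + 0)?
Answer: 783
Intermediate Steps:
X = -9 (X = 3 - 2*(6 + 0) = 3 - 2*6 = 3 - 1*12 = 3 - 12 = -9)
-22*(-36) + X = -22*(-36) - 9 = 792 - 9 = 783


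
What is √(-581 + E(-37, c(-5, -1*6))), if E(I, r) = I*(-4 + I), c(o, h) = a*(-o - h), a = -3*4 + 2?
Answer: 6*√26 ≈ 30.594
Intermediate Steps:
a = -10 (a = -12 + 2 = -10)
c(o, h) = 10*h + 10*o (c(o, h) = -10*(-o - h) = -10*(-h - o) = 10*h + 10*o)
√(-581 + E(-37, c(-5, -1*6))) = √(-581 - 37*(-4 - 37)) = √(-581 - 37*(-41)) = √(-581 + 1517) = √936 = 6*√26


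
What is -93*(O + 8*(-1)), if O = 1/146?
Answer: 108531/146 ≈ 743.36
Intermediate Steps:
O = 1/146 ≈ 0.0068493
-93*(O + 8*(-1)) = -93*(1/146 + 8*(-1)) = -93*(1/146 - 8) = -93*(-1167/146) = 108531/146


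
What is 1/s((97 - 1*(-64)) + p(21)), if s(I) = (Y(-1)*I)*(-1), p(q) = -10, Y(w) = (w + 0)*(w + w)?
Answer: -1/302 ≈ -0.0033113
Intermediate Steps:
Y(w) = 2*w**2 (Y(w) = w*(2*w) = 2*w**2)
s(I) = -2*I (s(I) = ((2*(-1)**2)*I)*(-1) = ((2*1)*I)*(-1) = (2*I)*(-1) = -2*I)
1/s((97 - 1*(-64)) + p(21)) = 1/(-2*((97 - 1*(-64)) - 10)) = 1/(-2*((97 + 64) - 10)) = 1/(-2*(161 - 10)) = 1/(-2*151) = 1/(-302) = -1/302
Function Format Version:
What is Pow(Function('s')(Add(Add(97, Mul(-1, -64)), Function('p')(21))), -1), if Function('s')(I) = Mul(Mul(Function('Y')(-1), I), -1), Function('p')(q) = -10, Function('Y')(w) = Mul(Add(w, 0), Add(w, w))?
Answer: Rational(-1, 302) ≈ -0.0033113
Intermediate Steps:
Function('Y')(w) = Mul(2, Pow(w, 2)) (Function('Y')(w) = Mul(w, Mul(2, w)) = Mul(2, Pow(w, 2)))
Function('s')(I) = Mul(-2, I) (Function('s')(I) = Mul(Mul(Mul(2, Pow(-1, 2)), I), -1) = Mul(Mul(Mul(2, 1), I), -1) = Mul(Mul(2, I), -1) = Mul(-2, I))
Pow(Function('s')(Add(Add(97, Mul(-1, -64)), Function('p')(21))), -1) = Pow(Mul(-2, Add(Add(97, Mul(-1, -64)), -10)), -1) = Pow(Mul(-2, Add(Add(97, 64), -10)), -1) = Pow(Mul(-2, Add(161, -10)), -1) = Pow(Mul(-2, 151), -1) = Pow(-302, -1) = Rational(-1, 302)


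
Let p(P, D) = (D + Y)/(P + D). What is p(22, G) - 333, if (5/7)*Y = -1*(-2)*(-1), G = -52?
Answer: -24838/75 ≈ -331.17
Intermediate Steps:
Y = -14/5 (Y = 7*(-1*(-2)*(-1))/5 = 7*(2*(-1))/5 = (7/5)*(-2) = -14/5 ≈ -2.8000)
p(P, D) = (-14/5 + D)/(D + P) (p(P, D) = (D - 14/5)/(P + D) = (-14/5 + D)/(D + P))
p(22, G) - 333 = (-14/5 - 52)/(-52 + 22) - 333 = -274/5/(-30) - 333 = -1/30*(-274/5) - 333 = 137/75 - 333 = -24838/75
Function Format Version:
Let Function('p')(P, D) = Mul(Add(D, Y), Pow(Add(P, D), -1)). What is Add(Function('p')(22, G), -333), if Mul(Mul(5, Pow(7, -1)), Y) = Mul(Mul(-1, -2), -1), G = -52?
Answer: Rational(-24838, 75) ≈ -331.17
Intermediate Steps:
Y = Rational(-14, 5) (Y = Mul(Rational(7, 5), Mul(Mul(-1, -2), -1)) = Mul(Rational(7, 5), Mul(2, -1)) = Mul(Rational(7, 5), -2) = Rational(-14, 5) ≈ -2.8000)
Function('p')(P, D) = Mul(Pow(Add(D, P), -1), Add(Rational(-14, 5), D)) (Function('p')(P, D) = Mul(Add(D, Rational(-14, 5)), Pow(Add(P, D), -1)) = Mul(Add(Rational(-14, 5), D), Pow(Add(D, P), -1)) = Mul(Pow(Add(D, P), -1), Add(Rational(-14, 5), D)))
Add(Function('p')(22, G), -333) = Add(Mul(Pow(Add(-52, 22), -1), Add(Rational(-14, 5), -52)), -333) = Add(Mul(Pow(-30, -1), Rational(-274, 5)), -333) = Add(Mul(Rational(-1, 30), Rational(-274, 5)), -333) = Add(Rational(137, 75), -333) = Rational(-24838, 75)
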